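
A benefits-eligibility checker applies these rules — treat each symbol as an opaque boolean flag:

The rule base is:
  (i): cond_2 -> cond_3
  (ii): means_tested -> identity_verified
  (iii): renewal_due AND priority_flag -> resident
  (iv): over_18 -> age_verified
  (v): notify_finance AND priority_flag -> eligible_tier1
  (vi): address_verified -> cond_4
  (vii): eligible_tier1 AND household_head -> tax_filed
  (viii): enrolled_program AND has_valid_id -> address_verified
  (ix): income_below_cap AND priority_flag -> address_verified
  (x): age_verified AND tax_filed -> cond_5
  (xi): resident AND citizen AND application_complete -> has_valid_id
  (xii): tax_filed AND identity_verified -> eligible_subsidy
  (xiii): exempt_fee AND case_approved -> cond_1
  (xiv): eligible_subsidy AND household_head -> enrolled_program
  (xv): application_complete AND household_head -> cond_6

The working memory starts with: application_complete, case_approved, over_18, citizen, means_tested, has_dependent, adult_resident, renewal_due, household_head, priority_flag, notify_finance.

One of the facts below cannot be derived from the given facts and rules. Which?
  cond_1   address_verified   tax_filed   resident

[1] (ii) [means_tested -> identity_verified]; (iii) [renewal_due AND priority_flag -> resident]; (iv) [over_18 -> age_verified]; (v) [notify_finance AND priority_flag -> eligible_tier1]; (xv) [application_complete AND household_head -> cond_6]. ⇒ new: identity_verified, resident, age_verified, eligible_tier1, cond_6.
[2] (vii) [eligible_tier1 AND household_head -> tax_filed]; (xi) [resident AND citizen AND application_complete -> has_valid_id]. ⇒ new: tax_filed, has_valid_id.
[3] (x) [age_verified AND tax_filed -> cond_5]; (xii) [tax_filed AND identity_verified -> eligible_subsidy]. ⇒ new: cond_5, eligible_subsidy.
[4] (xiv) [eligible_subsidy AND household_head -> enrolled_program]. ⇒ new: enrolled_program.
[5] (viii) [enrolled_program AND has_valid_id -> address_verified]. ⇒ new: address_verified.
[6] (vi) [address_verified -> cond_4]. ⇒ new: cond_4.
Derived: tax_filed (round 2), resident (round 1), address_verified (round 5). cond_1 never appears in any round.

cond_1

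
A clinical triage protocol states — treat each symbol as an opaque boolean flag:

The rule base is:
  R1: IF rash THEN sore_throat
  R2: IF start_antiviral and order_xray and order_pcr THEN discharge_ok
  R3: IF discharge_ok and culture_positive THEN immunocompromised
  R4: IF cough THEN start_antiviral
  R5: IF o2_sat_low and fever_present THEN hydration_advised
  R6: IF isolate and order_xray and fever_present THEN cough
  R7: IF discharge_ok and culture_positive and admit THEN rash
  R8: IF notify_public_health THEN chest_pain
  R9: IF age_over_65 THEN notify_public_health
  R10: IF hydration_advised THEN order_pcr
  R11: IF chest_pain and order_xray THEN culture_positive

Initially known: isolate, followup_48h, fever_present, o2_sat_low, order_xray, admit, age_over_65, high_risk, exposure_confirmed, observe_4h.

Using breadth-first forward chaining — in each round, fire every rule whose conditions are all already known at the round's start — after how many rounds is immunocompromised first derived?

4

Round 1: R5 [IF o2_sat_low and fever_present THEN hydration_advised]; R6 [IF isolate and order_xray and fever_present THEN cough]; R9 [IF age_over_65 THEN notify_public_health]. Adds hydration_advised, cough, notify_public_health.
Round 2: R4 [IF cough THEN start_antiviral]; R8 [IF notify_public_health THEN chest_pain]; R10 [IF hydration_advised THEN order_pcr]. Adds start_antiviral, chest_pain, order_pcr.
Round 3: R2 [IF start_antiviral and order_xray and order_pcr THEN discharge_ok]; R11 [IF chest_pain and order_xray THEN culture_positive]. Adds discharge_ok, culture_positive.
Round 4: R3 [IF discharge_ok and culture_positive THEN immunocompromised]; R7 [IF discharge_ok and culture_positive and admit THEN rash]. Adds immunocompromised, rash.
immunocompromised first appears in round 4.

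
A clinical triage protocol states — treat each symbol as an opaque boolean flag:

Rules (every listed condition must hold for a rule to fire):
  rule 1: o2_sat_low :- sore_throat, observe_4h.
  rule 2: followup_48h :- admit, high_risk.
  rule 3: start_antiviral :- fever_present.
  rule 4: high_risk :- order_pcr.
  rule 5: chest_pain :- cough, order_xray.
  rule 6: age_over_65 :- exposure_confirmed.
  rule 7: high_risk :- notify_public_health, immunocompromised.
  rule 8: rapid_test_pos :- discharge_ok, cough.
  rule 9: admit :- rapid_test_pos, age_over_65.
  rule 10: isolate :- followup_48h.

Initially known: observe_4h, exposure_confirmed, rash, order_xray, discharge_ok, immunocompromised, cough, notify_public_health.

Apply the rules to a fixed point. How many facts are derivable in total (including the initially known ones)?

Round 1 fires rule 5, rule 6, rule 7, rule 8, giving chest_pain, age_over_65, high_risk, rapid_test_pos.
Round 2 fires rule 9, giving admit.
Round 3 fires rule 2, giving followup_48h.
Round 4 fires rule 10, giving isolate.
Closure: {admit, age_over_65, chest_pain, cough, discharge_ok, exposure_confirmed, followup_48h, high_risk, immunocompromised, isolate, notify_public_health, observe_4h, order_xray, rapid_test_pos, rash} — 15 facts.

15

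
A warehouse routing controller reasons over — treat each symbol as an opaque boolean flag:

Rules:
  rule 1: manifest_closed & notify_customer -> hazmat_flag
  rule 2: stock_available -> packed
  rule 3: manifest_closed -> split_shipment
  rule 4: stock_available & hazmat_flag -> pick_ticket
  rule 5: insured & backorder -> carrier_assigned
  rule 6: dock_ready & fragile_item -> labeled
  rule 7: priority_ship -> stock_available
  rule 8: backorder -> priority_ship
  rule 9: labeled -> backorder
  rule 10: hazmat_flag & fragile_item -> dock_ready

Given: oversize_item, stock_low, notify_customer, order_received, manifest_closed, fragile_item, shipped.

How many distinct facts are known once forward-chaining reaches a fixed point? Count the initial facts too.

[1] rule 1 [manifest_closed & notify_customer -> hazmat_flag]; rule 3 [manifest_closed -> split_shipment]. ⇒ new: hazmat_flag, split_shipment.
[2] rule 10 [hazmat_flag & fragile_item -> dock_ready]. ⇒ new: dock_ready.
[3] rule 6 [dock_ready & fragile_item -> labeled]. ⇒ new: labeled.
[4] rule 9 [labeled -> backorder]. ⇒ new: backorder.
[5] rule 8 [backorder -> priority_ship]. ⇒ new: priority_ship.
[6] rule 7 [priority_ship -> stock_available]. ⇒ new: stock_available.
[7] rule 2 [stock_available -> packed]; rule 4 [stock_available & hazmat_flag -> pick_ticket]. ⇒ new: packed, pick_ticket.
Closure: {backorder, dock_ready, fragile_item, hazmat_flag, labeled, manifest_closed, notify_customer, order_received, oversize_item, packed, pick_ticket, priority_ship, shipped, split_shipment, stock_available, stock_low} — 16 facts.

16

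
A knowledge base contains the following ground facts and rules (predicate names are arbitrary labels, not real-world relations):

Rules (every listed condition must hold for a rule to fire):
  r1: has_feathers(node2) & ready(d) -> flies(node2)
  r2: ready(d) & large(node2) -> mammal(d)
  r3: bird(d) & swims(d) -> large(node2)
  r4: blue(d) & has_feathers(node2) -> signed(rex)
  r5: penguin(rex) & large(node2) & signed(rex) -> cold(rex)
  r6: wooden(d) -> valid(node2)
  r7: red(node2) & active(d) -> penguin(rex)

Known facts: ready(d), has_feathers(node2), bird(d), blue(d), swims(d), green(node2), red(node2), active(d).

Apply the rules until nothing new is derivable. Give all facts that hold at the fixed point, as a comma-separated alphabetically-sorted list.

[1] r1 [has_feathers(node2) & ready(d) -> flies(node2)]; r3 [bird(d) & swims(d) -> large(node2)]; r4 [blue(d) & has_feathers(node2) -> signed(rex)]; r7 [red(node2) & active(d) -> penguin(rex)]. ⇒ new: flies(node2), large(node2), signed(rex), penguin(rex).
[2] r2 [ready(d) & large(node2) -> mammal(d)]; r5 [penguin(rex) & large(node2) & signed(rex) -> cold(rex)]. ⇒ new: mammal(d), cold(rex).

active(d), bird(d), blue(d), cold(rex), flies(node2), green(node2), has_feathers(node2), large(node2), mammal(d), penguin(rex), ready(d), red(node2), signed(rex), swims(d)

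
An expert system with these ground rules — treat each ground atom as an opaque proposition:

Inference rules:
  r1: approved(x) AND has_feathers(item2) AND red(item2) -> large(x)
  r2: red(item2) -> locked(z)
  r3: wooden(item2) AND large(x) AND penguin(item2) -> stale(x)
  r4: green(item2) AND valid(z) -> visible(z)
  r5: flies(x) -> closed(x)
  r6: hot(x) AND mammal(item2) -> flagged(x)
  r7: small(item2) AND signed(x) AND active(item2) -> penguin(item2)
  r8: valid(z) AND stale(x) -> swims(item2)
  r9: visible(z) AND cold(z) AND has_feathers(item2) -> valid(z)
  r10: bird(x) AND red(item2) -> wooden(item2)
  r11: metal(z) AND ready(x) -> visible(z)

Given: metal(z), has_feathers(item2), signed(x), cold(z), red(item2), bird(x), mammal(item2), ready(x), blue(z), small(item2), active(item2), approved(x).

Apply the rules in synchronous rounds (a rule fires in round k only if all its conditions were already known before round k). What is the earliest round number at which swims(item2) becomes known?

[1] r1 [approved(x) AND has_feathers(item2) AND red(item2) -> large(x)]; r2 [red(item2) -> locked(z)]; r7 [small(item2) AND signed(x) AND active(item2) -> penguin(item2)]; r10 [bird(x) AND red(item2) -> wooden(item2)]; r11 [metal(z) AND ready(x) -> visible(z)]. ⇒ new: large(x), locked(z), penguin(item2), wooden(item2), visible(z).
[2] r3 [wooden(item2) AND large(x) AND penguin(item2) -> stale(x)]; r9 [visible(z) AND cold(z) AND has_feathers(item2) -> valid(z)]. ⇒ new: stale(x), valid(z).
[3] r8 [valid(z) AND stale(x) -> swims(item2)]. ⇒ new: swims(item2).
swims(item2) first appears in round 3.

3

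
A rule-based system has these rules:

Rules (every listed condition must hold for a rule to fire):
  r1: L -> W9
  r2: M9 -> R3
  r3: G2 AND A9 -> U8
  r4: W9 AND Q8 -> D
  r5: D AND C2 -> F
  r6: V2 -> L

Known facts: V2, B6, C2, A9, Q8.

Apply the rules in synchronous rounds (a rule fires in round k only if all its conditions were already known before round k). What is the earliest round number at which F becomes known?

Round 1: r6 [V2 -> L]. Adds L.
Round 2: r1 [L -> W9]. Adds W9.
Round 3: r4 [W9 AND Q8 -> D]. Adds D.
Round 4: r5 [D AND C2 -> F]. Adds F.
F first appears in round 4.

4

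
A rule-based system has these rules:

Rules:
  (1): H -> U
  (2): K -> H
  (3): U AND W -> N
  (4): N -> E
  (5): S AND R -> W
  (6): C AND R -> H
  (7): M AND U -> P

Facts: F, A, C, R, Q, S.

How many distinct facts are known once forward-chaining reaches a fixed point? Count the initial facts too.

Round 1: (5) [S AND R -> W]; (6) [C AND R -> H]. Adds W, H.
Round 2: (1) [H -> U]. Adds U.
Round 3: (3) [U AND W -> N]. Adds N.
Round 4: (4) [N -> E]. Adds E.
Closure: {A, C, E, F, H, N, Q, R, S, U, W} — 11 facts.

11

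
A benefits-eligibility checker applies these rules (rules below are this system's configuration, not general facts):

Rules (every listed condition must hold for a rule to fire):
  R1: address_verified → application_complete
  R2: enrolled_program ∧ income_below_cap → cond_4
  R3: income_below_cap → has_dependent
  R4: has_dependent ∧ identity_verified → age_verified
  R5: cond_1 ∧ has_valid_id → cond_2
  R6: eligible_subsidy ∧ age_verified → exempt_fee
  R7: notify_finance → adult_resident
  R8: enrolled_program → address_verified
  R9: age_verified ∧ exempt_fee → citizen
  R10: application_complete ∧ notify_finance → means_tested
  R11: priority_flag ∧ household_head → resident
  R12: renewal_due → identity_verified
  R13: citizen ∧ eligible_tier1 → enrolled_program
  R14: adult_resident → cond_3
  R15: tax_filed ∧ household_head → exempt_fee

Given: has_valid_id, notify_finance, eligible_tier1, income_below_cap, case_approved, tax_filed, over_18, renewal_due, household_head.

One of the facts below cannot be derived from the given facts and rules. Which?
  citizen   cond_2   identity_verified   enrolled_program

cond_2

Round 1: R3 [income_below_cap → has_dependent]; R7 [notify_finance → adult_resident]; R12 [renewal_due → identity_verified]; R15 [tax_filed ∧ household_head → exempt_fee]. New: has_dependent, adult_resident, identity_verified, exempt_fee.
Round 2: R4 [has_dependent ∧ identity_verified → age_verified]; R14 [adult_resident → cond_3]. New: age_verified, cond_3.
Round 3: R9 [age_verified ∧ exempt_fee → citizen]. New: citizen.
Round 4: R13 [citizen ∧ eligible_tier1 → enrolled_program]. New: enrolled_program.
Round 5: R2 [enrolled_program ∧ income_below_cap → cond_4]; R8 [enrolled_program → address_verified]. New: cond_4, address_verified.
Round 6: R1 [address_verified → application_complete]. New: application_complete.
Round 7: R10 [application_complete ∧ notify_finance → means_tested]. New: means_tested.
Derived: citizen (round 3), identity_verified (round 1), enrolled_program (round 4). cond_2 never appears in any round.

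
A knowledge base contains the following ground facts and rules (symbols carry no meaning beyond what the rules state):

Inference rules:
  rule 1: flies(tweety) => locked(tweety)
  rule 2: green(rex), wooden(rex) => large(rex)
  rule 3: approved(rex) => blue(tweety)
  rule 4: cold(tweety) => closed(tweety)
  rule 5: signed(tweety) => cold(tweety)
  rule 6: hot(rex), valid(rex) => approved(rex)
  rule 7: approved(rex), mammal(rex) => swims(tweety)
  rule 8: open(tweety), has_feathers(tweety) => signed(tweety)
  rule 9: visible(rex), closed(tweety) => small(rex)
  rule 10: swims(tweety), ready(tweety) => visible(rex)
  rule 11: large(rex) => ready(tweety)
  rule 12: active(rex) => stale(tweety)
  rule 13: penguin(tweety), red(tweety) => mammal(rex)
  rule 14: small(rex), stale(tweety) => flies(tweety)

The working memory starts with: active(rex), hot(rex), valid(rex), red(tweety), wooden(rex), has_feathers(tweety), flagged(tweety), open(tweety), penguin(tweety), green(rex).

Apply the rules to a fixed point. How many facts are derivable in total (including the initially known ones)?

Round 1 fires rule 2, rule 6, rule 8, rule 12, rule 13, giving large(rex), approved(rex), signed(tweety), stale(tweety), mammal(rex).
Round 2 fires rule 3, rule 5, rule 7, rule 11, giving blue(tweety), cold(tweety), swims(tweety), ready(tweety).
Round 3 fires rule 4, rule 10, giving closed(tweety), visible(rex).
Round 4 fires rule 9, giving small(rex).
Round 5 fires rule 14, giving flies(tweety).
Round 6 fires rule 1, giving locked(tweety).
Closure: {active(rex), approved(rex), blue(tweety), closed(tweety), cold(tweety), flagged(tweety), flies(tweety), green(rex), has_feathers(tweety), hot(rex), large(rex), locked(tweety), mammal(rex), open(tweety), penguin(tweety), ready(tweety), red(tweety), signed(tweety), small(rex), stale(tweety), swims(tweety), valid(rex), visible(rex), wooden(rex)} — 24 facts.

24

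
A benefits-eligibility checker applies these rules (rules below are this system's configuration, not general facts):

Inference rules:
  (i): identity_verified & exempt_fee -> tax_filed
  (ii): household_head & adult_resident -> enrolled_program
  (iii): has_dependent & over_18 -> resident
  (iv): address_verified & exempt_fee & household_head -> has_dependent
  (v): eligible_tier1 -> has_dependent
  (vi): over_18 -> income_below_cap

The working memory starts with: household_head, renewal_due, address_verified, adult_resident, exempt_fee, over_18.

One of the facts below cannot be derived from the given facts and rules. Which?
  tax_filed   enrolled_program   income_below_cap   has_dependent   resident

tax_filed

Round 1: (ii) [household_head & adult_resident -> enrolled_program]; (iv) [address_verified & exempt_fee & household_head -> has_dependent]; (vi) [over_18 -> income_below_cap]. New: enrolled_program, has_dependent, income_below_cap.
Round 2: (iii) [has_dependent & over_18 -> resident]. New: resident.
Derived: income_below_cap (round 1), resident (round 2), has_dependent (round 1), enrolled_program (round 1). tax_filed never appears in any round.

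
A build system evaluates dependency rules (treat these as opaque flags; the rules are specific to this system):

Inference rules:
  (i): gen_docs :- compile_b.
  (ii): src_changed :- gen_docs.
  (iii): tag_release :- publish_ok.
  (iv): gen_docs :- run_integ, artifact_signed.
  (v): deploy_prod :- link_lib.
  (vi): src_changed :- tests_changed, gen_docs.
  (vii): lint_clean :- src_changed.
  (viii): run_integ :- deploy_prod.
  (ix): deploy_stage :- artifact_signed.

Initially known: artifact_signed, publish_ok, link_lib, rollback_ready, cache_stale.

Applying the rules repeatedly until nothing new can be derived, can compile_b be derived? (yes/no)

no

[1] (iii) [tag_release :- publish_ok.]; (v) [deploy_prod :- link_lib.]; (ix) [deploy_stage :- artifact_signed.]. ⇒ new: tag_release, deploy_prod, deploy_stage.
[2] (viii) [run_integ :- deploy_prod.]. ⇒ new: run_integ.
[3] (iv) [gen_docs :- run_integ, artifact_signed.]. ⇒ new: gen_docs.
[4] (ii) [src_changed :- gen_docs.]. ⇒ new: src_changed.
[5] (vii) [lint_clean :- src_changed.]. ⇒ new: lint_clean.
Fixed point reached. No rule has compile_b as a consequent, and it is not given.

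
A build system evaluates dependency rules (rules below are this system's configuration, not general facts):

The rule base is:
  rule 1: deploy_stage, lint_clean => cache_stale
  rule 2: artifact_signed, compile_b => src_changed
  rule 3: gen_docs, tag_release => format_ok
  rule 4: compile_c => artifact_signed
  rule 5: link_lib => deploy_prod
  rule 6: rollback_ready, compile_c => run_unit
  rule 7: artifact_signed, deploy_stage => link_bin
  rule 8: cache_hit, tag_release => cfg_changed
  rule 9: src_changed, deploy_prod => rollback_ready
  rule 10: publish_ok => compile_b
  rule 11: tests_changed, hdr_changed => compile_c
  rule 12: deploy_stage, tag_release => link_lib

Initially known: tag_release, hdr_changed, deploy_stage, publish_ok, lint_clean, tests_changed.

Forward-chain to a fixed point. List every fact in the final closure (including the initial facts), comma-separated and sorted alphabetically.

artifact_signed, cache_stale, compile_b, compile_c, deploy_prod, deploy_stage, hdr_changed, link_bin, link_lib, lint_clean, publish_ok, rollback_ready, run_unit, src_changed, tag_release, tests_changed

Round 1: rule 1 [deploy_stage, lint_clean => cache_stale]; rule 10 [publish_ok => compile_b]; rule 11 [tests_changed, hdr_changed => compile_c]; rule 12 [deploy_stage, tag_release => link_lib]. New: cache_stale, compile_b, compile_c, link_lib.
Round 2: rule 4 [compile_c => artifact_signed]; rule 5 [link_lib => deploy_prod]. New: artifact_signed, deploy_prod.
Round 3: rule 2 [artifact_signed, compile_b => src_changed]; rule 7 [artifact_signed, deploy_stage => link_bin]. New: src_changed, link_bin.
Round 4: rule 9 [src_changed, deploy_prod => rollback_ready]. New: rollback_ready.
Round 5: rule 6 [rollback_ready, compile_c => run_unit]. New: run_unit.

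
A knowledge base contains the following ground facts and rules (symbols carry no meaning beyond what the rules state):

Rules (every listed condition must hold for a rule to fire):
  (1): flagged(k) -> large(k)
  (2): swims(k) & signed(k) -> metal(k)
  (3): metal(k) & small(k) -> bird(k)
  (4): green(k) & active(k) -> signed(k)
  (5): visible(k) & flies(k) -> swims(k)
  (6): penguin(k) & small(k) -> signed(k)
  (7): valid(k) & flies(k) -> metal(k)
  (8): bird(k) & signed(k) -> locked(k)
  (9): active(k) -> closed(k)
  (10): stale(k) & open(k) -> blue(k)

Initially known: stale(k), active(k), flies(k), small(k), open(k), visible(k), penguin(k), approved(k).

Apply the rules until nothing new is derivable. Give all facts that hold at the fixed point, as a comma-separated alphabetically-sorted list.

active(k), approved(k), bird(k), blue(k), closed(k), flies(k), locked(k), metal(k), open(k), penguin(k), signed(k), small(k), stale(k), swims(k), visible(k)

Round 1: (5) [visible(k) & flies(k) -> swims(k)]; (6) [penguin(k) & small(k) -> signed(k)]; (9) [active(k) -> closed(k)]; (10) [stale(k) & open(k) -> blue(k)]. New: swims(k), signed(k), closed(k), blue(k).
Round 2: (2) [swims(k) & signed(k) -> metal(k)]. New: metal(k).
Round 3: (3) [metal(k) & small(k) -> bird(k)]. New: bird(k).
Round 4: (8) [bird(k) & signed(k) -> locked(k)]. New: locked(k).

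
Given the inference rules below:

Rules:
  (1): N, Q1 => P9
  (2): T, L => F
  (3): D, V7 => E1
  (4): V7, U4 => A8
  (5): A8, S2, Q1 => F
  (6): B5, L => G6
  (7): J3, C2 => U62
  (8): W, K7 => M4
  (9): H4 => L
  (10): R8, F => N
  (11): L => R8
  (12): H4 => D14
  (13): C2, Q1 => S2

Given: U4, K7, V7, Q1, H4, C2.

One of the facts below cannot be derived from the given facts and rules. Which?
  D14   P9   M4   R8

Round 1 fires (4), (9), (12), (13), giving A8, L, D14, S2.
Round 2 fires (5), (11), giving F, R8.
Round 3 fires (10), giving N.
Round 4 fires (1), giving P9.
Derived: P9 (round 4), R8 (round 2), D14 (round 1). M4 never appears in any round.

M4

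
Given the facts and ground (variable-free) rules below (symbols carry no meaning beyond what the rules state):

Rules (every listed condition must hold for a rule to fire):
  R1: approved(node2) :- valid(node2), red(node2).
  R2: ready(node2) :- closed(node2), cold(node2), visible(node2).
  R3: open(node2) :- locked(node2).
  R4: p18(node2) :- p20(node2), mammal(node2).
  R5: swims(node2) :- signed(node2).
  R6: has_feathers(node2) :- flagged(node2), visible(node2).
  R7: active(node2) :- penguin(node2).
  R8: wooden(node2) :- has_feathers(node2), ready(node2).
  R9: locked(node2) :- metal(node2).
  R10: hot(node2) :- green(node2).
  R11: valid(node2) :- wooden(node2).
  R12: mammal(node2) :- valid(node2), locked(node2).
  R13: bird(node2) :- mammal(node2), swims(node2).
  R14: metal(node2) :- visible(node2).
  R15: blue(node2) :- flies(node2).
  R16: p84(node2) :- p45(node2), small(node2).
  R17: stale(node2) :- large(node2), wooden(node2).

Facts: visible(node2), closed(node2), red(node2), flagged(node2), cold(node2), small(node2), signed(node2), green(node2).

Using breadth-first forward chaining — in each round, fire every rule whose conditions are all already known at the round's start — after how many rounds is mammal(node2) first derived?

Round 1: R2 [ready(node2) :- closed(node2), cold(node2), visible(node2).]; R5 [swims(node2) :- signed(node2).]; R6 [has_feathers(node2) :- flagged(node2), visible(node2).]; R10 [hot(node2) :- green(node2).]; R14 [metal(node2) :- visible(node2).]. Adds ready(node2), swims(node2), has_feathers(node2), hot(node2), metal(node2).
Round 2: R8 [wooden(node2) :- has_feathers(node2), ready(node2).]; R9 [locked(node2) :- metal(node2).]. Adds wooden(node2), locked(node2).
Round 3: R3 [open(node2) :- locked(node2).]; R11 [valid(node2) :- wooden(node2).]. Adds open(node2), valid(node2).
Round 4: R1 [approved(node2) :- valid(node2), red(node2).]; R12 [mammal(node2) :- valid(node2), locked(node2).]. Adds approved(node2), mammal(node2).
mammal(node2) first appears in round 4.

4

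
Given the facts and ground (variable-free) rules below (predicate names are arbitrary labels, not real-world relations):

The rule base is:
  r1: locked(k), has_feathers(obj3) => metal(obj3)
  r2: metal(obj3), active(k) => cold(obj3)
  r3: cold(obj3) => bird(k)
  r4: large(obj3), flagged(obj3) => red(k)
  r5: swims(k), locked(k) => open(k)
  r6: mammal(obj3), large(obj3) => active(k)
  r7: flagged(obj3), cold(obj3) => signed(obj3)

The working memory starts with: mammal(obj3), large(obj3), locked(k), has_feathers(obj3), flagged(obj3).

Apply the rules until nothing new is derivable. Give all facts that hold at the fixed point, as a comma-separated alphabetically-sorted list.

active(k), bird(k), cold(obj3), flagged(obj3), has_feathers(obj3), large(obj3), locked(k), mammal(obj3), metal(obj3), red(k), signed(obj3)

[1] r1 [locked(k), has_feathers(obj3) => metal(obj3)]; r4 [large(obj3), flagged(obj3) => red(k)]; r6 [mammal(obj3), large(obj3) => active(k)]. ⇒ new: metal(obj3), red(k), active(k).
[2] r2 [metal(obj3), active(k) => cold(obj3)]. ⇒ new: cold(obj3).
[3] r3 [cold(obj3) => bird(k)]; r7 [flagged(obj3), cold(obj3) => signed(obj3)]. ⇒ new: bird(k), signed(obj3).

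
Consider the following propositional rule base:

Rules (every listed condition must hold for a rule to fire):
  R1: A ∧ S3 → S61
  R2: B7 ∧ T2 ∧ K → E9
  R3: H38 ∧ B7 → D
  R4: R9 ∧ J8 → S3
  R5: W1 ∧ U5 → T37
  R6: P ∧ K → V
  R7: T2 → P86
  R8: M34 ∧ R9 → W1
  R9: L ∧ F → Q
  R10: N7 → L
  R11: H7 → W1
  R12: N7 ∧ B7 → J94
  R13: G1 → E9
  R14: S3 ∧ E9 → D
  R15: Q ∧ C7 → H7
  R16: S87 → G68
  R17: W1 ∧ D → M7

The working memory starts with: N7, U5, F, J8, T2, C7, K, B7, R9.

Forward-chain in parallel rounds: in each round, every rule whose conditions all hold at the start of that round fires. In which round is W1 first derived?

4

Round 1: R2 [B7 ∧ T2 ∧ K → E9]; R4 [R9 ∧ J8 → S3]; R7 [T2 → P86]; R10 [N7 → L]; R12 [N7 ∧ B7 → J94]. Adds E9, S3, P86, L, J94.
Round 2: R9 [L ∧ F → Q]; R14 [S3 ∧ E9 → D]. Adds Q, D.
Round 3: R15 [Q ∧ C7 → H7]. Adds H7.
Round 4: R11 [H7 → W1]. Adds W1.
W1 first appears in round 4.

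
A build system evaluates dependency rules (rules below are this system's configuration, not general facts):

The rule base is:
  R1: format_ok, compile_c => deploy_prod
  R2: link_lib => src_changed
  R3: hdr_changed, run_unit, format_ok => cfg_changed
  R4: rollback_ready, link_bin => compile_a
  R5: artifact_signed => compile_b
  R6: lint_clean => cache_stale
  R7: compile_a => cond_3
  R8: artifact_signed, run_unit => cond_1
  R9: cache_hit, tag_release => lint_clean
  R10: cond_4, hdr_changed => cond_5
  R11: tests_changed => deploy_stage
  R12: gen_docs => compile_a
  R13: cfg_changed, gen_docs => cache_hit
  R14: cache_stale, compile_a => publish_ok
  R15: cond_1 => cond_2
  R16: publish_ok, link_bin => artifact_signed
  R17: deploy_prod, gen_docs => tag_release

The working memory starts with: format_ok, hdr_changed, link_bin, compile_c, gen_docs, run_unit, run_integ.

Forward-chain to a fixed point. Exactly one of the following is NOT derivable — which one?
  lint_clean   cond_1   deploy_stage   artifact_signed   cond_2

deploy_stage

[1] R1 [format_ok, compile_c => deploy_prod]; R3 [hdr_changed, run_unit, format_ok => cfg_changed]; R12 [gen_docs => compile_a]. ⇒ new: deploy_prod, cfg_changed, compile_a.
[2] R7 [compile_a => cond_3]; R13 [cfg_changed, gen_docs => cache_hit]; R17 [deploy_prod, gen_docs => tag_release]. ⇒ new: cond_3, cache_hit, tag_release.
[3] R9 [cache_hit, tag_release => lint_clean]. ⇒ new: lint_clean.
[4] R6 [lint_clean => cache_stale]. ⇒ new: cache_stale.
[5] R14 [cache_stale, compile_a => publish_ok]. ⇒ new: publish_ok.
[6] R16 [publish_ok, link_bin => artifact_signed]. ⇒ new: artifact_signed.
[7] R5 [artifact_signed => compile_b]; R8 [artifact_signed, run_unit => cond_1]. ⇒ new: compile_b, cond_1.
[8] R15 [cond_1 => cond_2]. ⇒ new: cond_2.
Derived: cond_1 (round 7), lint_clean (round 3), cond_2 (round 8), artifact_signed (round 6). deploy_stage never appears in any round.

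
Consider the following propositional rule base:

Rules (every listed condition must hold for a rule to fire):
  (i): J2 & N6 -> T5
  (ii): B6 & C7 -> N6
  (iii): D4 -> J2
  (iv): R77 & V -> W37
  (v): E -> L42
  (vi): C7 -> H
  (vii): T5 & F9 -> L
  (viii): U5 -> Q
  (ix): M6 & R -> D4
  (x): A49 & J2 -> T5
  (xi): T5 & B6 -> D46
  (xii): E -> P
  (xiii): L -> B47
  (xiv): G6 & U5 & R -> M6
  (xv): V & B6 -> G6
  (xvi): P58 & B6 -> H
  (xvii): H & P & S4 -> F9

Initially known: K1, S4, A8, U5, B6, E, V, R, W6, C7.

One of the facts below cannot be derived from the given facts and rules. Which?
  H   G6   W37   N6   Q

W37

Round 1: (ii) [B6 & C7 -> N6]; (v) [E -> L42]; (vi) [C7 -> H]; (viii) [U5 -> Q]; (xii) [E -> P]; (xv) [V & B6 -> G6]. New: N6, L42, H, Q, P, G6.
Round 2: (xiv) [G6 & U5 & R -> M6]; (xvii) [H & P & S4 -> F9]. New: M6, F9.
Round 3: (ix) [M6 & R -> D4]. New: D4.
Round 4: (iii) [D4 -> J2]. New: J2.
Round 5: (i) [J2 & N6 -> T5]. New: T5.
Round 6: (vii) [T5 & F9 -> L]; (xi) [T5 & B6 -> D46]. New: L, D46.
Round 7: (xiii) [L -> B47]. New: B47.
Derived: Q (round 1), H (round 1), N6 (round 1), G6 (round 1). W37 never appears in any round.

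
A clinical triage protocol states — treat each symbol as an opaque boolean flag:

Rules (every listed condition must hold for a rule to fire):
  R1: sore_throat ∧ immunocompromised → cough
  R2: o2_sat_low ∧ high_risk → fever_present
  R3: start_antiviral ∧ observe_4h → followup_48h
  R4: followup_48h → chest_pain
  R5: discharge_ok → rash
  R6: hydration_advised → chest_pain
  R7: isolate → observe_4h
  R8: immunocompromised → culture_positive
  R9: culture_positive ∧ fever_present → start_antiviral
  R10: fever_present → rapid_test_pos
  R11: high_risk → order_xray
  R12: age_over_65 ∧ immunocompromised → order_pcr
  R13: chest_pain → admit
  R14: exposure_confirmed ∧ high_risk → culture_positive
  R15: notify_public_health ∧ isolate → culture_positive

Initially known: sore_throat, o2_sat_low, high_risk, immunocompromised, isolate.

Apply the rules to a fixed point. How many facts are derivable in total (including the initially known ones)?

Round 1: R1 [sore_throat ∧ immunocompromised → cough]; R2 [o2_sat_low ∧ high_risk → fever_present]; R7 [isolate → observe_4h]; R8 [immunocompromised → culture_positive]; R11 [high_risk → order_xray]. New: cough, fever_present, observe_4h, culture_positive, order_xray.
Round 2: R9 [culture_positive ∧ fever_present → start_antiviral]; R10 [fever_present → rapid_test_pos]. New: start_antiviral, rapid_test_pos.
Round 3: R3 [start_antiviral ∧ observe_4h → followup_48h]. New: followup_48h.
Round 4: R4 [followup_48h → chest_pain]. New: chest_pain.
Round 5: R13 [chest_pain → admit]. New: admit.
Closure: {admit, chest_pain, cough, culture_positive, fever_present, followup_48h, high_risk, immunocompromised, isolate, o2_sat_low, observe_4h, order_xray, rapid_test_pos, sore_throat, start_antiviral} — 15 facts.

15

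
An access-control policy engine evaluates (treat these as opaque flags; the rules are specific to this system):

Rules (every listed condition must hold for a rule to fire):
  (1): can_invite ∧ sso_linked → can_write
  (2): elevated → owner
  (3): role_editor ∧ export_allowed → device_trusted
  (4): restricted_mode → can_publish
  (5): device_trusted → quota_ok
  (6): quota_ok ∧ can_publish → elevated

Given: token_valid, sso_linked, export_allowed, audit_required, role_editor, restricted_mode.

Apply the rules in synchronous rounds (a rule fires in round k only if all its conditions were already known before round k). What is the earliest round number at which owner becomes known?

Round 1: (3) [role_editor ∧ export_allowed → device_trusted]; (4) [restricted_mode → can_publish]. Adds device_trusted, can_publish.
Round 2: (5) [device_trusted → quota_ok]. Adds quota_ok.
Round 3: (6) [quota_ok ∧ can_publish → elevated]. Adds elevated.
Round 4: (2) [elevated → owner]. Adds owner.
owner first appears in round 4.

4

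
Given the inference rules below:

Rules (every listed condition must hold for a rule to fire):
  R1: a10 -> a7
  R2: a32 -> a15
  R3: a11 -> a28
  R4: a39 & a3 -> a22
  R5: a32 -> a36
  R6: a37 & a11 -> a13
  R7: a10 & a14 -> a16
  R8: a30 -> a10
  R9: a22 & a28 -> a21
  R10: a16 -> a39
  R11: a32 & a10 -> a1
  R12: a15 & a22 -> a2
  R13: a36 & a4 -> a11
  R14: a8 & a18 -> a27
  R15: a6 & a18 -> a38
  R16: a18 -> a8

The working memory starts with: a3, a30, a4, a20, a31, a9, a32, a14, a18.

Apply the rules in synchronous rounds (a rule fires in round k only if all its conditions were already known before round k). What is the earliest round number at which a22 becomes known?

4

Round 1: R2 [a32 -> a15]; R5 [a32 -> a36]; R8 [a30 -> a10]; R16 [a18 -> a8]. New: a15, a36, a10, a8.
Round 2: R1 [a10 -> a7]; R7 [a10 & a14 -> a16]; R11 [a32 & a10 -> a1]; R13 [a36 & a4 -> a11]; R14 [a8 & a18 -> a27]. New: a7, a16, a1, a11, a27.
Round 3: R3 [a11 -> a28]; R10 [a16 -> a39]. New: a28, a39.
Round 4: R4 [a39 & a3 -> a22]. New: a22.
a22 first appears in round 4.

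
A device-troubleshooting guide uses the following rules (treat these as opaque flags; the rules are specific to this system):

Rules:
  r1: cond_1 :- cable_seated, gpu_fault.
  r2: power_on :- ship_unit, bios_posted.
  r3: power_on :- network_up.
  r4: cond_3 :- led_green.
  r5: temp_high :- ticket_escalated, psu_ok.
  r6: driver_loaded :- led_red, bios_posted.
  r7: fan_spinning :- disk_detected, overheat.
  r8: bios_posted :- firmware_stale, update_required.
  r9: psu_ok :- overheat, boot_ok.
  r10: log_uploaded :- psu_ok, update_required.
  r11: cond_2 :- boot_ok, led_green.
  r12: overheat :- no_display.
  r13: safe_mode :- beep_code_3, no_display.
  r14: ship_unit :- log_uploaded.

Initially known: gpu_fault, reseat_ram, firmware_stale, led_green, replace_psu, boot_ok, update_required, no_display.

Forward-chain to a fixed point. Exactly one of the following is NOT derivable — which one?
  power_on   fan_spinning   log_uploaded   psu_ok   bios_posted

Round 1 — r4, r8, r11, r12, derive cond_3, bios_posted, cond_2, overheat.
Round 2 — r9, derive psu_ok.
Round 3 — r10, derive log_uploaded.
Round 4 — r14, derive ship_unit.
Round 5 — r2, derive power_on.
Derived: log_uploaded (round 3), psu_ok (round 2), power_on (round 5), bios_posted (round 1). fan_spinning never appears in any round.

fan_spinning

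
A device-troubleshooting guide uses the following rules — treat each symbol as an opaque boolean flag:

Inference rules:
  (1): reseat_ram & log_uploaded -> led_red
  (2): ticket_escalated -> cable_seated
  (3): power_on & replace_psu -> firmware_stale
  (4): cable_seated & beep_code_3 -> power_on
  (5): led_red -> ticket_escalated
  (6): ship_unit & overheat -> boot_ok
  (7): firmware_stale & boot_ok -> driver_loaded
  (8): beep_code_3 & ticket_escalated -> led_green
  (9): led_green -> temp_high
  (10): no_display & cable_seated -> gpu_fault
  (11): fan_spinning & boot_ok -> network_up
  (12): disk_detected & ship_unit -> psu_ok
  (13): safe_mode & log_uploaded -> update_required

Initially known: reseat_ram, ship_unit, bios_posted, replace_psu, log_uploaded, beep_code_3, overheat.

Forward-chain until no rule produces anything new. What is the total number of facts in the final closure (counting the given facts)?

16

Round 1 fires (1), (6), giving led_red, boot_ok.
Round 2 fires (5), giving ticket_escalated.
Round 3 fires (2), (8), giving cable_seated, led_green.
Round 4 fires (4), (9), giving power_on, temp_high.
Round 5 fires (3), giving firmware_stale.
Round 6 fires (7), giving driver_loaded.
Closure: {beep_code_3, bios_posted, boot_ok, cable_seated, driver_loaded, firmware_stale, led_green, led_red, log_uploaded, overheat, power_on, replace_psu, reseat_ram, ship_unit, temp_high, ticket_escalated} — 16 facts.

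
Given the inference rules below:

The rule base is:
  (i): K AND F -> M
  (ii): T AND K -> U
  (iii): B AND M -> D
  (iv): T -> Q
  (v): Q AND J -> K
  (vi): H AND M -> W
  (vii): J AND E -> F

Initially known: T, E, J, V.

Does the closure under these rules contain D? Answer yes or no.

no

[1] (iv) [T -> Q]; (vii) [J AND E -> F]. ⇒ new: Q, F.
[2] (v) [Q AND J -> K]. ⇒ new: K.
[3] (i) [K AND F -> M]; (ii) [T AND K -> U]. ⇒ new: M, U.
Fixed point reached. D is concluded only by (iii); (iii) needs B (never derived).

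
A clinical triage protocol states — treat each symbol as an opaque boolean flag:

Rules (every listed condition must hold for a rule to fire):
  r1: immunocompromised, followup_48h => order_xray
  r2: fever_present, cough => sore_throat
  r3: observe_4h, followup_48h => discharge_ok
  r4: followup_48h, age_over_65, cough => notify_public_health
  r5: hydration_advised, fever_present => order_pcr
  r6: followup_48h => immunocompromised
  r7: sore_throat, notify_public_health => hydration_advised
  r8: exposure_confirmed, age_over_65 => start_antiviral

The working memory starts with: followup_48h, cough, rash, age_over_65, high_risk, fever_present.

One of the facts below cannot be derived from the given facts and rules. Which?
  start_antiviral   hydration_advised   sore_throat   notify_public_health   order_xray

start_antiviral

Round 1: r2 [fever_present, cough => sore_throat]; r4 [followup_48h, age_over_65, cough => notify_public_health]; r6 [followup_48h => immunocompromised]. New: sore_throat, notify_public_health, immunocompromised.
Round 2: r1 [immunocompromised, followup_48h => order_xray]; r7 [sore_throat, notify_public_health => hydration_advised]. New: order_xray, hydration_advised.
Round 3: r5 [hydration_advised, fever_present => order_pcr]. New: order_pcr.
Derived: hydration_advised (round 2), notify_public_health (round 1), sore_throat (round 1), order_xray (round 2). start_antiviral never appears in any round.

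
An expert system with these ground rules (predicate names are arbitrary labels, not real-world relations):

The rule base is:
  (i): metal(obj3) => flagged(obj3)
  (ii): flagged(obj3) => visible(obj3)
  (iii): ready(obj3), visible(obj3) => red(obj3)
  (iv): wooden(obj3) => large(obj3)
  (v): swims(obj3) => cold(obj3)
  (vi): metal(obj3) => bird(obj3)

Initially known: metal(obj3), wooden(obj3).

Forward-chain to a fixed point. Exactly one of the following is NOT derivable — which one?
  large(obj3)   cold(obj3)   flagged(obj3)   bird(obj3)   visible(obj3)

Round 1 fires (i), (iv), (vi), giving flagged(obj3), large(obj3), bird(obj3).
Round 2 fires (ii), giving visible(obj3).
Derived: large(obj3) (round 1), bird(obj3) (round 1), visible(obj3) (round 2), flagged(obj3) (round 1). cold(obj3) never appears in any round.

cold(obj3)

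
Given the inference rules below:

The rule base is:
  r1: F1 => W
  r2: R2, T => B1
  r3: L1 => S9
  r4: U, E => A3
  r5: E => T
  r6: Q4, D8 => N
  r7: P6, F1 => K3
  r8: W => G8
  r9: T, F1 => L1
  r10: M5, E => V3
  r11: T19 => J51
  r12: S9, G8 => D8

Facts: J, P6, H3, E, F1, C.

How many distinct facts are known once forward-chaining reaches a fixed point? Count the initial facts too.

Round 1 — r1, r5, r7, derive W, T, K3.
Round 2 — r8, r9, derive G8, L1.
Round 3 — r3, derive S9.
Round 4 — r12, derive D8.
Closure: {C, D8, E, F1, G8, H3, J, K3, L1, P6, S9, T, W} — 13 facts.

13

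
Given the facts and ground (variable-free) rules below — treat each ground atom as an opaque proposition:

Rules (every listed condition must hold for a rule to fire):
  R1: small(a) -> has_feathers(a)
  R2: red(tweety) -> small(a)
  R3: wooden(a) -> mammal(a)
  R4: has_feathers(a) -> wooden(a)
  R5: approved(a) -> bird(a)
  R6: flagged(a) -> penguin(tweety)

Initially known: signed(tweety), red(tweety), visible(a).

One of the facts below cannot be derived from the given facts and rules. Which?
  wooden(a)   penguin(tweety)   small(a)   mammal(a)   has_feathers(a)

penguin(tweety)

Round 1: R2 [red(tweety) -> small(a)]. New: small(a).
Round 2: R1 [small(a) -> has_feathers(a)]. New: has_feathers(a).
Round 3: R4 [has_feathers(a) -> wooden(a)]. New: wooden(a).
Round 4: R3 [wooden(a) -> mammal(a)]. New: mammal(a).
Derived: mammal(a) (round 4), wooden(a) (round 3), small(a) (round 1), has_feathers(a) (round 2). penguin(tweety) never appears in any round.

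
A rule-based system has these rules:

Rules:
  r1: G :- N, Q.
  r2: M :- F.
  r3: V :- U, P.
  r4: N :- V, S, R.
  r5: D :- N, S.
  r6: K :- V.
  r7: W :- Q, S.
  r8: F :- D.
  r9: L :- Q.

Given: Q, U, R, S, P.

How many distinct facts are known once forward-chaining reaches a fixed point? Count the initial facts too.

Round 1: r3 [V :- U, P.]; r7 [W :- Q, S.]; r9 [L :- Q.]. New: V, W, L.
Round 2: r4 [N :- V, S, R.]; r6 [K :- V.]. New: N, K.
Round 3: r1 [G :- N, Q.]; r5 [D :- N, S.]. New: G, D.
Round 4: r8 [F :- D.]. New: F.
Round 5: r2 [M :- F.]. New: M.
Closure: {D, F, G, K, L, M, N, P, Q, R, S, U, V, W} — 14 facts.

14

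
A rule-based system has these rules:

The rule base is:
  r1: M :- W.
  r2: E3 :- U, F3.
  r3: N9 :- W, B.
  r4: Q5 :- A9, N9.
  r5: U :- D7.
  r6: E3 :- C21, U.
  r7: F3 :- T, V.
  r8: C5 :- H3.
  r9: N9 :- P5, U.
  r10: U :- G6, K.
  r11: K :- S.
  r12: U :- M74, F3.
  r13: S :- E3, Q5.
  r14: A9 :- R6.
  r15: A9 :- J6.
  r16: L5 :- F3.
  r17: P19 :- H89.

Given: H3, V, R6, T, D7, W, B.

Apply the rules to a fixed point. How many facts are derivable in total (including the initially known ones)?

Round 1: r1 [M :- W.]; r3 [N9 :- W, B.]; r5 [U :- D7.]; r7 [F3 :- T, V.]; r8 [C5 :- H3.]; r14 [A9 :- R6.]. Adds M, N9, U, F3, C5, A9.
Round 2: r2 [E3 :- U, F3.]; r4 [Q5 :- A9, N9.]; r16 [L5 :- F3.]. Adds E3, Q5, L5.
Round 3: r13 [S :- E3, Q5.]. Adds S.
Round 4: r11 [K :- S.]. Adds K.
Closure: {A9, B, C5, D7, E3, F3, H3, K, L5, M, N9, Q5, R6, S, T, U, V, W} — 18 facts.

18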